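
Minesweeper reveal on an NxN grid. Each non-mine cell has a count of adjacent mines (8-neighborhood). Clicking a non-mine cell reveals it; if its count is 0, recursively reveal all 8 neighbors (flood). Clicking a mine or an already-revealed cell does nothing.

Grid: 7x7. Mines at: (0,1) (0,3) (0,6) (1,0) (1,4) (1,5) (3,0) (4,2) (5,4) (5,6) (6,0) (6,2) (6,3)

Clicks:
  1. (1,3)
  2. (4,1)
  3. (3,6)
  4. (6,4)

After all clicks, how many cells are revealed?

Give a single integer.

Answer: 15

Derivation:
Click 1 (1,3) count=2: revealed 1 new [(1,3)] -> total=1
Click 2 (4,1) count=2: revealed 1 new [(4,1)] -> total=2
Click 3 (3,6) count=0: revealed 12 new [(2,3) (2,4) (2,5) (2,6) (3,3) (3,4) (3,5) (3,6) (4,3) (4,4) (4,5) (4,6)] -> total=14
Click 4 (6,4) count=2: revealed 1 new [(6,4)] -> total=15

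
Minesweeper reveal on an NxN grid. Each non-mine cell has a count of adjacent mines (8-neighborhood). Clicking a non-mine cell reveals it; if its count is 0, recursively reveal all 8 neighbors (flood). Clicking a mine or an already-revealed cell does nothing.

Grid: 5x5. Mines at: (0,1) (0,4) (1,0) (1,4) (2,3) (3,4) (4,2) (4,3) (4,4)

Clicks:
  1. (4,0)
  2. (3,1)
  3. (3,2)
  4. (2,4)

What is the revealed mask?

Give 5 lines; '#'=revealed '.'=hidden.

Answer: .....
.....
##..#
###..
##...

Derivation:
Click 1 (4,0) count=0: revealed 6 new [(2,0) (2,1) (3,0) (3,1) (4,0) (4,1)] -> total=6
Click 2 (3,1) count=1: revealed 0 new [(none)] -> total=6
Click 3 (3,2) count=3: revealed 1 new [(3,2)] -> total=7
Click 4 (2,4) count=3: revealed 1 new [(2,4)] -> total=8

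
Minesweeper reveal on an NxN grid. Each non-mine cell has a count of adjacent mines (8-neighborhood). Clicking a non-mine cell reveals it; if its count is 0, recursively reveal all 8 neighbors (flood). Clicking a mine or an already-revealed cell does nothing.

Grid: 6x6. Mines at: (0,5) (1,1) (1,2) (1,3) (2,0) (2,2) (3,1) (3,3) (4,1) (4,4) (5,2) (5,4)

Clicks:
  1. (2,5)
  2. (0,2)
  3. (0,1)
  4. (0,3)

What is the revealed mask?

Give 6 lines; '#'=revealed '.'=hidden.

Answer: .###..
....##
....##
....##
......
......

Derivation:
Click 1 (2,5) count=0: revealed 6 new [(1,4) (1,5) (2,4) (2,5) (3,4) (3,5)] -> total=6
Click 2 (0,2) count=3: revealed 1 new [(0,2)] -> total=7
Click 3 (0,1) count=2: revealed 1 new [(0,1)] -> total=8
Click 4 (0,3) count=2: revealed 1 new [(0,3)] -> total=9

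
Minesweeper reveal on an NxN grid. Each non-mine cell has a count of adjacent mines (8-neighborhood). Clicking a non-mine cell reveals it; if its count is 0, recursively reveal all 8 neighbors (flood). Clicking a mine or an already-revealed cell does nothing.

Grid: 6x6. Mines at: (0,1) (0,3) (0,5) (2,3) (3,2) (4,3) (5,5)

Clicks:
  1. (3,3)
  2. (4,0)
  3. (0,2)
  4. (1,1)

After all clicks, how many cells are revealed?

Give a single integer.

Answer: 14

Derivation:
Click 1 (3,3) count=3: revealed 1 new [(3,3)] -> total=1
Click 2 (4,0) count=0: revealed 12 new [(1,0) (1,1) (2,0) (2,1) (3,0) (3,1) (4,0) (4,1) (4,2) (5,0) (5,1) (5,2)] -> total=13
Click 3 (0,2) count=2: revealed 1 new [(0,2)] -> total=14
Click 4 (1,1) count=1: revealed 0 new [(none)] -> total=14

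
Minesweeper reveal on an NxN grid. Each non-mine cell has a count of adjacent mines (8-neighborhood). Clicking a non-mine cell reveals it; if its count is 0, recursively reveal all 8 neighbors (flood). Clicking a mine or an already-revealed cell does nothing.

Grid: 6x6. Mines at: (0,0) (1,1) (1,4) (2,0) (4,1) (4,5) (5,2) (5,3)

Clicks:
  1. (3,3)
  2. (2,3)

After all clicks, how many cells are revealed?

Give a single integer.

Answer: 9

Derivation:
Click 1 (3,3) count=0: revealed 9 new [(2,2) (2,3) (2,4) (3,2) (3,3) (3,4) (4,2) (4,3) (4,4)] -> total=9
Click 2 (2,3) count=1: revealed 0 new [(none)] -> total=9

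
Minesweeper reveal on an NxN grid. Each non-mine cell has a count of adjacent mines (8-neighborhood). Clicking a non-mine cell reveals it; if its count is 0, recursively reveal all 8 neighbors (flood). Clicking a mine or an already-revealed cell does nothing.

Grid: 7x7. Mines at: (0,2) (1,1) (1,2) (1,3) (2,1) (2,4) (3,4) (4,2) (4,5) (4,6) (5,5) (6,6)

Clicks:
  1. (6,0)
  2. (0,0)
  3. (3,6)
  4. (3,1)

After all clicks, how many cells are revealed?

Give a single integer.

Click 1 (6,0) count=0: revealed 14 new [(3,0) (3,1) (4,0) (4,1) (5,0) (5,1) (5,2) (5,3) (5,4) (6,0) (6,1) (6,2) (6,3) (6,4)] -> total=14
Click 2 (0,0) count=1: revealed 1 new [(0,0)] -> total=15
Click 3 (3,6) count=2: revealed 1 new [(3,6)] -> total=16
Click 4 (3,1) count=2: revealed 0 new [(none)] -> total=16

Answer: 16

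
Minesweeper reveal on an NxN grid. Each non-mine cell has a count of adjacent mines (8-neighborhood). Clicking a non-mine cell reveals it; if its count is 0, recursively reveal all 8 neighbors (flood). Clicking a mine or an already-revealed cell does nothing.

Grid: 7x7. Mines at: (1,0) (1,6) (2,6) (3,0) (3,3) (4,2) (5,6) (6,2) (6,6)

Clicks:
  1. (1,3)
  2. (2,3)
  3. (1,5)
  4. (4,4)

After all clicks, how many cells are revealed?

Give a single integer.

Answer: 16

Derivation:
Click 1 (1,3) count=0: revealed 15 new [(0,1) (0,2) (0,3) (0,4) (0,5) (1,1) (1,2) (1,3) (1,4) (1,5) (2,1) (2,2) (2,3) (2,4) (2,5)] -> total=15
Click 2 (2,3) count=1: revealed 0 new [(none)] -> total=15
Click 3 (1,5) count=2: revealed 0 new [(none)] -> total=15
Click 4 (4,4) count=1: revealed 1 new [(4,4)] -> total=16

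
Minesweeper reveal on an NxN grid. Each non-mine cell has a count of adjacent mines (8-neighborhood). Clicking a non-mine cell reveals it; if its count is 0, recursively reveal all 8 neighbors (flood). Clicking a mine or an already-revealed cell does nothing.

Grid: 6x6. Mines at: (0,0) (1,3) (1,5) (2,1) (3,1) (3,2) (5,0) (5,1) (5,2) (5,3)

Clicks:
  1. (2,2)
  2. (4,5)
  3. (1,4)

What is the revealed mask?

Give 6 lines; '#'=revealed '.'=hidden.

Click 1 (2,2) count=4: revealed 1 new [(2,2)] -> total=1
Click 2 (4,5) count=0: revealed 11 new [(2,3) (2,4) (2,5) (3,3) (3,4) (3,5) (4,3) (4,4) (4,5) (5,4) (5,5)] -> total=12
Click 3 (1,4) count=2: revealed 1 new [(1,4)] -> total=13

Answer: ......
....#.
..####
...###
...###
....##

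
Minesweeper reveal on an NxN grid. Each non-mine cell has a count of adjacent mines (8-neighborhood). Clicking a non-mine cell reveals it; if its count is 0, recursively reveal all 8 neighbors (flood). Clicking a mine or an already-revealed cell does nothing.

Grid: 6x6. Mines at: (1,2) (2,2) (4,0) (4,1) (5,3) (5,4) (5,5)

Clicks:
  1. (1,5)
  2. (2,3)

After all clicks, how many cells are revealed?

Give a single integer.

Click 1 (1,5) count=0: revealed 15 new [(0,3) (0,4) (0,5) (1,3) (1,4) (1,5) (2,3) (2,4) (2,5) (3,3) (3,4) (3,5) (4,3) (4,4) (4,5)] -> total=15
Click 2 (2,3) count=2: revealed 0 new [(none)] -> total=15

Answer: 15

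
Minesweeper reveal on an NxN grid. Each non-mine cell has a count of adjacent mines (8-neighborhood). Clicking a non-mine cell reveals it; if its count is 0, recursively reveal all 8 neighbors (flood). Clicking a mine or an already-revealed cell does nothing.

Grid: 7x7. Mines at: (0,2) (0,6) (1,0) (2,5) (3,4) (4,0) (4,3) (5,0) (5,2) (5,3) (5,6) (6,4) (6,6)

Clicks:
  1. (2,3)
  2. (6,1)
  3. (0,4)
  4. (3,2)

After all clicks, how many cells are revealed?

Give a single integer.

Answer: 9

Derivation:
Click 1 (2,3) count=1: revealed 1 new [(2,3)] -> total=1
Click 2 (6,1) count=2: revealed 1 new [(6,1)] -> total=2
Click 3 (0,4) count=0: revealed 6 new [(0,3) (0,4) (0,5) (1,3) (1,4) (1,5)] -> total=8
Click 4 (3,2) count=1: revealed 1 new [(3,2)] -> total=9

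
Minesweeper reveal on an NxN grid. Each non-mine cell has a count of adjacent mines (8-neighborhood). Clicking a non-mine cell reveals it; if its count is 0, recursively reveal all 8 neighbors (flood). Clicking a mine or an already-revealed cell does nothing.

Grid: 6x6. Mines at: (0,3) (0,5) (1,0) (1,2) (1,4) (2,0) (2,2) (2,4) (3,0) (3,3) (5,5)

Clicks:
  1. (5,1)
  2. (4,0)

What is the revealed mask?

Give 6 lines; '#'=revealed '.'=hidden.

Click 1 (5,1) count=0: revealed 10 new [(4,0) (4,1) (4,2) (4,3) (4,4) (5,0) (5,1) (5,2) (5,3) (5,4)] -> total=10
Click 2 (4,0) count=1: revealed 0 new [(none)] -> total=10

Answer: ......
......
......
......
#####.
#####.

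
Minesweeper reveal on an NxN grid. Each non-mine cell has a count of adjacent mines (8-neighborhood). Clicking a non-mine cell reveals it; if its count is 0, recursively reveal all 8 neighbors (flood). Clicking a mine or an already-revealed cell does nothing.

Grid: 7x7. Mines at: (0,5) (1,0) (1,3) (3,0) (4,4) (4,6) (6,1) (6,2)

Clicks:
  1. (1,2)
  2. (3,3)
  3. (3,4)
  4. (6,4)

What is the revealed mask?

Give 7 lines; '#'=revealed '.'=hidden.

Click 1 (1,2) count=1: revealed 1 new [(1,2)] -> total=1
Click 2 (3,3) count=1: revealed 1 new [(3,3)] -> total=2
Click 3 (3,4) count=1: revealed 1 new [(3,4)] -> total=3
Click 4 (6,4) count=0: revealed 8 new [(5,3) (5,4) (5,5) (5,6) (6,3) (6,4) (6,5) (6,6)] -> total=11

Answer: .......
..#....
.......
...##..
.......
...####
...####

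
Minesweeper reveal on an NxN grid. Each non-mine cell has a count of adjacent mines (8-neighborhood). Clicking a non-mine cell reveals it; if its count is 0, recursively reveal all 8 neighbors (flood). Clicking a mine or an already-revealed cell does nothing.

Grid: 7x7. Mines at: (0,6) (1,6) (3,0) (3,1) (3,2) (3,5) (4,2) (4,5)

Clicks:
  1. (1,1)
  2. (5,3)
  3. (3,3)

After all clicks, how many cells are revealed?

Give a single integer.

Click 1 (1,1) count=0: revealed 18 new [(0,0) (0,1) (0,2) (0,3) (0,4) (0,5) (1,0) (1,1) (1,2) (1,3) (1,4) (1,5) (2,0) (2,1) (2,2) (2,3) (2,4) (2,5)] -> total=18
Click 2 (5,3) count=1: revealed 1 new [(5,3)] -> total=19
Click 3 (3,3) count=2: revealed 1 new [(3,3)] -> total=20

Answer: 20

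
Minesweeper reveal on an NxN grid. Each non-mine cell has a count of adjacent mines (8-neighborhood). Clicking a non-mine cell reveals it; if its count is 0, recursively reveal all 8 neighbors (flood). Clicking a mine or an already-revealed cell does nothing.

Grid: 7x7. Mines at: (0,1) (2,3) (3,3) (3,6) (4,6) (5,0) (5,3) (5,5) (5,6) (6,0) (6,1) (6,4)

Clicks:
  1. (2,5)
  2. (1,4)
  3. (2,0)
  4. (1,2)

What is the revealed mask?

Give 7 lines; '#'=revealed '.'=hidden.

Answer: .......
###.#..
###..#.
###....
###....
.......
.......

Derivation:
Click 1 (2,5) count=1: revealed 1 new [(2,5)] -> total=1
Click 2 (1,4) count=1: revealed 1 new [(1,4)] -> total=2
Click 3 (2,0) count=0: revealed 12 new [(1,0) (1,1) (1,2) (2,0) (2,1) (2,2) (3,0) (3,1) (3,2) (4,0) (4,1) (4,2)] -> total=14
Click 4 (1,2) count=2: revealed 0 new [(none)] -> total=14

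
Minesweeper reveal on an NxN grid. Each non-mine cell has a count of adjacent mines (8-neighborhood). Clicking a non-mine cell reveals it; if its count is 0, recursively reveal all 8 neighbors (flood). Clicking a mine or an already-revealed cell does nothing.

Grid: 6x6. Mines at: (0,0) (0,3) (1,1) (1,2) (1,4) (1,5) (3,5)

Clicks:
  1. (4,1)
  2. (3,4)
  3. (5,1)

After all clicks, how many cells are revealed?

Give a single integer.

Answer: 22

Derivation:
Click 1 (4,1) count=0: revealed 22 new [(2,0) (2,1) (2,2) (2,3) (2,4) (3,0) (3,1) (3,2) (3,3) (3,4) (4,0) (4,1) (4,2) (4,3) (4,4) (4,5) (5,0) (5,1) (5,2) (5,3) (5,4) (5,5)] -> total=22
Click 2 (3,4) count=1: revealed 0 new [(none)] -> total=22
Click 3 (5,1) count=0: revealed 0 new [(none)] -> total=22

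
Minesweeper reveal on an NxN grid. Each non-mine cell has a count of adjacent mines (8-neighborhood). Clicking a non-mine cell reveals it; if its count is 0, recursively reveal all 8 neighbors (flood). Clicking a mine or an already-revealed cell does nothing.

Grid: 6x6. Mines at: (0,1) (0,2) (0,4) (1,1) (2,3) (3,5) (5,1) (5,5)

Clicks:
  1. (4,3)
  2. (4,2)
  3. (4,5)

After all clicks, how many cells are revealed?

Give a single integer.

Click 1 (4,3) count=0: revealed 9 new [(3,2) (3,3) (3,4) (4,2) (4,3) (4,4) (5,2) (5,3) (5,4)] -> total=9
Click 2 (4,2) count=1: revealed 0 new [(none)] -> total=9
Click 3 (4,5) count=2: revealed 1 new [(4,5)] -> total=10

Answer: 10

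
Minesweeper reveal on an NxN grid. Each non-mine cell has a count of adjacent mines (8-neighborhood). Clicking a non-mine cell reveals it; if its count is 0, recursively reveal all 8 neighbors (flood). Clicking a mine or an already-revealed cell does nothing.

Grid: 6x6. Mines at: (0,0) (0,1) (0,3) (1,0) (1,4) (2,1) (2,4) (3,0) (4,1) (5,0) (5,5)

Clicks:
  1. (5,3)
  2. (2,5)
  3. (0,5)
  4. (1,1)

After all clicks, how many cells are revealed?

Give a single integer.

Click 1 (5,3) count=0: revealed 9 new [(3,2) (3,3) (3,4) (4,2) (4,3) (4,4) (5,2) (5,3) (5,4)] -> total=9
Click 2 (2,5) count=2: revealed 1 new [(2,5)] -> total=10
Click 3 (0,5) count=1: revealed 1 new [(0,5)] -> total=11
Click 4 (1,1) count=4: revealed 1 new [(1,1)] -> total=12

Answer: 12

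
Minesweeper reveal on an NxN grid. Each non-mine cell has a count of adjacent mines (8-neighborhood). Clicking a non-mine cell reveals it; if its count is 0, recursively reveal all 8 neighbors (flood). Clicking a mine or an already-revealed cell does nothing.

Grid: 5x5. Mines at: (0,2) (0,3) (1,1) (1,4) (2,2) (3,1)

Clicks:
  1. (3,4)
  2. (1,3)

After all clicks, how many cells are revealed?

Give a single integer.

Answer: 9

Derivation:
Click 1 (3,4) count=0: revealed 8 new [(2,3) (2,4) (3,2) (3,3) (3,4) (4,2) (4,3) (4,4)] -> total=8
Click 2 (1,3) count=4: revealed 1 new [(1,3)] -> total=9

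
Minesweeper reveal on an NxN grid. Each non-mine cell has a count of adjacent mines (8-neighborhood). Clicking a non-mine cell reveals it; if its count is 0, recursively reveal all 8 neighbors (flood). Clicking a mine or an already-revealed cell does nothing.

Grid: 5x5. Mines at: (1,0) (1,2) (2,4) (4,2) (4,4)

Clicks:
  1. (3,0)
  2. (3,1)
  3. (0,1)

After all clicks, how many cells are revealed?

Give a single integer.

Click 1 (3,0) count=0: revealed 6 new [(2,0) (2,1) (3,0) (3,1) (4,0) (4,1)] -> total=6
Click 2 (3,1) count=1: revealed 0 new [(none)] -> total=6
Click 3 (0,1) count=2: revealed 1 new [(0,1)] -> total=7

Answer: 7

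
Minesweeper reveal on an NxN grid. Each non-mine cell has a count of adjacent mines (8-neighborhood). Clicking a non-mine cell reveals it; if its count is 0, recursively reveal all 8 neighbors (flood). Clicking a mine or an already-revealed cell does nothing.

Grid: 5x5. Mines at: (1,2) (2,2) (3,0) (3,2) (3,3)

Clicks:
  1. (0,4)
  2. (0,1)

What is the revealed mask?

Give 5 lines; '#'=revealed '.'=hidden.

Click 1 (0,4) count=0: revealed 6 new [(0,3) (0,4) (1,3) (1,4) (2,3) (2,4)] -> total=6
Click 2 (0,1) count=1: revealed 1 new [(0,1)] -> total=7

Answer: .#.##
...##
...##
.....
.....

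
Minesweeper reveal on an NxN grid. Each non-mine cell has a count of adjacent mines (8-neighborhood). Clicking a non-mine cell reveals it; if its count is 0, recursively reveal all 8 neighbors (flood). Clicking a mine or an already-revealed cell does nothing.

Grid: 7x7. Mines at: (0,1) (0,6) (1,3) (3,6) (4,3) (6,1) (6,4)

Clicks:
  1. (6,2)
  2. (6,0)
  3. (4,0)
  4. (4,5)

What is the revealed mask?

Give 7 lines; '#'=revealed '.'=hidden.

Click 1 (6,2) count=1: revealed 1 new [(6,2)] -> total=1
Click 2 (6,0) count=1: revealed 1 new [(6,0)] -> total=2
Click 3 (4,0) count=0: revealed 15 new [(1,0) (1,1) (1,2) (2,0) (2,1) (2,2) (3,0) (3,1) (3,2) (4,0) (4,1) (4,2) (5,0) (5,1) (5,2)] -> total=17
Click 4 (4,5) count=1: revealed 1 new [(4,5)] -> total=18

Answer: .......
###....
###....
###....
###..#.
###....
#.#....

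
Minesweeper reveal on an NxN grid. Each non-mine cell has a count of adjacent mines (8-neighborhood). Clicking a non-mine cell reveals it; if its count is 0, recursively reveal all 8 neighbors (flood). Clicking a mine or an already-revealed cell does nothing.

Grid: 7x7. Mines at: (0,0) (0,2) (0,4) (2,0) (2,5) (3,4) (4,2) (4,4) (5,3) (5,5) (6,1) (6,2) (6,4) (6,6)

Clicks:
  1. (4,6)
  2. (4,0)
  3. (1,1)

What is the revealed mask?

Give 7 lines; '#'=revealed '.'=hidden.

Answer: .......
.#.....
.......
##.....
##....#
##.....
.......

Derivation:
Click 1 (4,6) count=1: revealed 1 new [(4,6)] -> total=1
Click 2 (4,0) count=0: revealed 6 new [(3,0) (3,1) (4,0) (4,1) (5,0) (5,1)] -> total=7
Click 3 (1,1) count=3: revealed 1 new [(1,1)] -> total=8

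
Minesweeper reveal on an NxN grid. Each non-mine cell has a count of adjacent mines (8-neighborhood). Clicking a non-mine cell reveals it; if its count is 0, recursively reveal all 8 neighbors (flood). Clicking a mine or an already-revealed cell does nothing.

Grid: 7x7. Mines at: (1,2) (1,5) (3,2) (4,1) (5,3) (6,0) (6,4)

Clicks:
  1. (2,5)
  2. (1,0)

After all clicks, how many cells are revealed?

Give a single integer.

Answer: 9

Derivation:
Click 1 (2,5) count=1: revealed 1 new [(2,5)] -> total=1
Click 2 (1,0) count=0: revealed 8 new [(0,0) (0,1) (1,0) (1,1) (2,0) (2,1) (3,0) (3,1)] -> total=9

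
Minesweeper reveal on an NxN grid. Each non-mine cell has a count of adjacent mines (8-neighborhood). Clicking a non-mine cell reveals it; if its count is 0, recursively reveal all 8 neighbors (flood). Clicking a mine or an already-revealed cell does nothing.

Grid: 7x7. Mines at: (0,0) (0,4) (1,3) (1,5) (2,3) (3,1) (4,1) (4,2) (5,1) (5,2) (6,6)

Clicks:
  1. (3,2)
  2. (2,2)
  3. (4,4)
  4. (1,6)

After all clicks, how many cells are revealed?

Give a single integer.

Click 1 (3,2) count=4: revealed 1 new [(3,2)] -> total=1
Click 2 (2,2) count=3: revealed 1 new [(2,2)] -> total=2
Click 3 (4,4) count=0: revealed 18 new [(2,4) (2,5) (2,6) (3,3) (3,4) (3,5) (3,6) (4,3) (4,4) (4,5) (4,6) (5,3) (5,4) (5,5) (5,6) (6,3) (6,4) (6,5)] -> total=20
Click 4 (1,6) count=1: revealed 1 new [(1,6)] -> total=21

Answer: 21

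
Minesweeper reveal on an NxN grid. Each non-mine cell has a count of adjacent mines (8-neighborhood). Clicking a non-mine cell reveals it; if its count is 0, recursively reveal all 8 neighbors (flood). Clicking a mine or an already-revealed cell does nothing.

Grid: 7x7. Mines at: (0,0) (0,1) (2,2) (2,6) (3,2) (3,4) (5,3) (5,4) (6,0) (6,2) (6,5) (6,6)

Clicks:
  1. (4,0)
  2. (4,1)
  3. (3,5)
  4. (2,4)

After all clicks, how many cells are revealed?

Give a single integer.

Answer: 12

Derivation:
Click 1 (4,0) count=0: revealed 10 new [(1,0) (1,1) (2,0) (2,1) (3,0) (3,1) (4,0) (4,1) (5,0) (5,1)] -> total=10
Click 2 (4,1) count=1: revealed 0 new [(none)] -> total=10
Click 3 (3,5) count=2: revealed 1 new [(3,5)] -> total=11
Click 4 (2,4) count=1: revealed 1 new [(2,4)] -> total=12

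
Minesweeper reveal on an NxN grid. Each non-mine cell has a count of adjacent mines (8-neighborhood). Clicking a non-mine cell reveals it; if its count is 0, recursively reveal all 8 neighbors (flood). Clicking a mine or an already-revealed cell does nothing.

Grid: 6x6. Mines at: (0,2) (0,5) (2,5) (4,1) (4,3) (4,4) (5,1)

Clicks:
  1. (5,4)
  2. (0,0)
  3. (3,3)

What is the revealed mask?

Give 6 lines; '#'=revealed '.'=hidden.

Answer: ##....
#####.
#####.
#####.
......
....#.

Derivation:
Click 1 (5,4) count=2: revealed 1 new [(5,4)] -> total=1
Click 2 (0,0) count=0: revealed 17 new [(0,0) (0,1) (1,0) (1,1) (1,2) (1,3) (1,4) (2,0) (2,1) (2,2) (2,3) (2,4) (3,0) (3,1) (3,2) (3,3) (3,4)] -> total=18
Click 3 (3,3) count=2: revealed 0 new [(none)] -> total=18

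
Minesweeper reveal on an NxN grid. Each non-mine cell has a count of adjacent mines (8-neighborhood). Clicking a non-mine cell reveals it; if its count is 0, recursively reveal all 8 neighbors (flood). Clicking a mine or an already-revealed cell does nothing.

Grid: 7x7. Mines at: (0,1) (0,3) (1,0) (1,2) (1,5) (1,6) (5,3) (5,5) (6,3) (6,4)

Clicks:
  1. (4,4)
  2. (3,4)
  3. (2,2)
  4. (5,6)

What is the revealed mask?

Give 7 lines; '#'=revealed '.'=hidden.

Answer: .......
.......
#######
#######
#######
###...#
###....

Derivation:
Click 1 (4,4) count=2: revealed 1 new [(4,4)] -> total=1
Click 2 (3,4) count=0: revealed 26 new [(2,0) (2,1) (2,2) (2,3) (2,4) (2,5) (2,6) (3,0) (3,1) (3,2) (3,3) (3,4) (3,5) (3,6) (4,0) (4,1) (4,2) (4,3) (4,5) (4,6) (5,0) (5,1) (5,2) (6,0) (6,1) (6,2)] -> total=27
Click 3 (2,2) count=1: revealed 0 new [(none)] -> total=27
Click 4 (5,6) count=1: revealed 1 new [(5,6)] -> total=28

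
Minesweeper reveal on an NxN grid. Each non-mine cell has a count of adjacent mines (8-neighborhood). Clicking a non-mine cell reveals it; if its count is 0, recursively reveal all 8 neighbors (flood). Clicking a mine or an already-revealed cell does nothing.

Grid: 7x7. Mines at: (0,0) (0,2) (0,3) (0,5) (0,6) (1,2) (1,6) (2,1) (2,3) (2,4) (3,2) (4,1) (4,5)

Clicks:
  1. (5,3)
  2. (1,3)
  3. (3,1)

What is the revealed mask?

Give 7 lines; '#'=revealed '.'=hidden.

Click 1 (5,3) count=0: revealed 17 new [(4,2) (4,3) (4,4) (5,0) (5,1) (5,2) (5,3) (5,4) (5,5) (5,6) (6,0) (6,1) (6,2) (6,3) (6,4) (6,5) (6,6)] -> total=17
Click 2 (1,3) count=5: revealed 1 new [(1,3)] -> total=18
Click 3 (3,1) count=3: revealed 1 new [(3,1)] -> total=19

Answer: .......
...#...
.......
.#.....
..###..
#######
#######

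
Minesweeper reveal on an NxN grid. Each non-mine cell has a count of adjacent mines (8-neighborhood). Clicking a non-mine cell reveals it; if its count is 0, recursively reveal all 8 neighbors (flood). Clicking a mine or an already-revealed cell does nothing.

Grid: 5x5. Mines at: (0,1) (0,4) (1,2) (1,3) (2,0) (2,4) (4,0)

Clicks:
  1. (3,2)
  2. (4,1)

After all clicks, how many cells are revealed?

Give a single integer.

Answer: 11

Derivation:
Click 1 (3,2) count=0: revealed 11 new [(2,1) (2,2) (2,3) (3,1) (3,2) (3,3) (3,4) (4,1) (4,2) (4,3) (4,4)] -> total=11
Click 2 (4,1) count=1: revealed 0 new [(none)] -> total=11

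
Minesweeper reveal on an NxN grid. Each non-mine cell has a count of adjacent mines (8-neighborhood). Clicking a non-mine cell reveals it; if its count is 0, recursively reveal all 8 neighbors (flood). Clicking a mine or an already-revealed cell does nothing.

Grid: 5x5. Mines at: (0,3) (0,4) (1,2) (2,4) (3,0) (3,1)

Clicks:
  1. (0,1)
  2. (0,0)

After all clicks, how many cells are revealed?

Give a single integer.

Answer: 6

Derivation:
Click 1 (0,1) count=1: revealed 1 new [(0,1)] -> total=1
Click 2 (0,0) count=0: revealed 5 new [(0,0) (1,0) (1,1) (2,0) (2,1)] -> total=6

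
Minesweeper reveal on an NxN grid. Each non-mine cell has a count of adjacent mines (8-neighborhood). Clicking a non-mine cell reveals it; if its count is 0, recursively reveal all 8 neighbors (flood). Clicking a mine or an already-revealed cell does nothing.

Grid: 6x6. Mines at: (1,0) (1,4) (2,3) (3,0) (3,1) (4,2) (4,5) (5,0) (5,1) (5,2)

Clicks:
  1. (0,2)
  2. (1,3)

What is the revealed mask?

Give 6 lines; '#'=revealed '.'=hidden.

Answer: .###..
.###..
......
......
......
......

Derivation:
Click 1 (0,2) count=0: revealed 6 new [(0,1) (0,2) (0,3) (1,1) (1,2) (1,3)] -> total=6
Click 2 (1,3) count=2: revealed 0 new [(none)] -> total=6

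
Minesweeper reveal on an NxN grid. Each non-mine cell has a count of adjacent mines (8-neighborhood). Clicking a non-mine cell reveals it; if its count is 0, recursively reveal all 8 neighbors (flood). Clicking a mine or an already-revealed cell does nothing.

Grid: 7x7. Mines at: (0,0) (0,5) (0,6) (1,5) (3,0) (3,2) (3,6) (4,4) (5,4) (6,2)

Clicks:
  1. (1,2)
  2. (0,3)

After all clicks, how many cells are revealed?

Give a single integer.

Answer: 12

Derivation:
Click 1 (1,2) count=0: revealed 12 new [(0,1) (0,2) (0,3) (0,4) (1,1) (1,2) (1,3) (1,4) (2,1) (2,2) (2,3) (2,4)] -> total=12
Click 2 (0,3) count=0: revealed 0 new [(none)] -> total=12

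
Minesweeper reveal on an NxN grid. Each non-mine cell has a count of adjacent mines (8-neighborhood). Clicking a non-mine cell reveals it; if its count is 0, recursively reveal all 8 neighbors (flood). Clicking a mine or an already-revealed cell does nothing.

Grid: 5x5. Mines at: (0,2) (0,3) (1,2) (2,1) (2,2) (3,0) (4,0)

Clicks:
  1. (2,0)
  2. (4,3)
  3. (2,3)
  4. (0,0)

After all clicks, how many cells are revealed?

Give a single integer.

Click 1 (2,0) count=2: revealed 1 new [(2,0)] -> total=1
Click 2 (4,3) count=0: revealed 12 new [(1,3) (1,4) (2,3) (2,4) (3,1) (3,2) (3,3) (3,4) (4,1) (4,2) (4,3) (4,4)] -> total=13
Click 3 (2,3) count=2: revealed 0 new [(none)] -> total=13
Click 4 (0,0) count=0: revealed 4 new [(0,0) (0,1) (1,0) (1,1)] -> total=17

Answer: 17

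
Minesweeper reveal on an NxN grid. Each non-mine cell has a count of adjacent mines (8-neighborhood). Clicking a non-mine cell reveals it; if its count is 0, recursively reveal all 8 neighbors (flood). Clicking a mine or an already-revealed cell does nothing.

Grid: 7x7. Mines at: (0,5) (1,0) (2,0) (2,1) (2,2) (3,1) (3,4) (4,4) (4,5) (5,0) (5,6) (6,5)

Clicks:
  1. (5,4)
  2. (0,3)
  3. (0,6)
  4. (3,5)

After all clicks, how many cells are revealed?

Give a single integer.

Click 1 (5,4) count=3: revealed 1 new [(5,4)] -> total=1
Click 2 (0,3) count=0: revealed 8 new [(0,1) (0,2) (0,3) (0,4) (1,1) (1,2) (1,3) (1,4)] -> total=9
Click 3 (0,6) count=1: revealed 1 new [(0,6)] -> total=10
Click 4 (3,5) count=3: revealed 1 new [(3,5)] -> total=11

Answer: 11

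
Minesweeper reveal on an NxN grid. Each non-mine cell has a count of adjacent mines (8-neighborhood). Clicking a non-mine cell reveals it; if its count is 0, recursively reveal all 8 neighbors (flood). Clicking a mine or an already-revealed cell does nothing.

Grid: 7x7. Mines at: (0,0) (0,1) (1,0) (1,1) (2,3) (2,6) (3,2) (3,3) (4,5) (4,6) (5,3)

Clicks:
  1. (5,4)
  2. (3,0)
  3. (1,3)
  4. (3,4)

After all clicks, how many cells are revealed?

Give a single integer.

Click 1 (5,4) count=2: revealed 1 new [(5,4)] -> total=1
Click 2 (3,0) count=0: revealed 13 new [(2,0) (2,1) (3,0) (3,1) (4,0) (4,1) (4,2) (5,0) (5,1) (5,2) (6,0) (6,1) (6,2)] -> total=14
Click 3 (1,3) count=1: revealed 1 new [(1,3)] -> total=15
Click 4 (3,4) count=3: revealed 1 new [(3,4)] -> total=16

Answer: 16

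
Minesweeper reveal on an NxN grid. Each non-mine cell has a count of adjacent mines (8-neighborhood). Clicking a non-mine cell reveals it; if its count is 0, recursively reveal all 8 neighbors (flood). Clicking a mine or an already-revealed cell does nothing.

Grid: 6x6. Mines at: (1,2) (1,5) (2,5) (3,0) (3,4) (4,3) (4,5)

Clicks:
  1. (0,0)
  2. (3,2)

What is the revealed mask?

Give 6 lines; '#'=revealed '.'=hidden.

Answer: ##....
##....
##....
..#...
......
......

Derivation:
Click 1 (0,0) count=0: revealed 6 new [(0,0) (0,1) (1,0) (1,1) (2,0) (2,1)] -> total=6
Click 2 (3,2) count=1: revealed 1 new [(3,2)] -> total=7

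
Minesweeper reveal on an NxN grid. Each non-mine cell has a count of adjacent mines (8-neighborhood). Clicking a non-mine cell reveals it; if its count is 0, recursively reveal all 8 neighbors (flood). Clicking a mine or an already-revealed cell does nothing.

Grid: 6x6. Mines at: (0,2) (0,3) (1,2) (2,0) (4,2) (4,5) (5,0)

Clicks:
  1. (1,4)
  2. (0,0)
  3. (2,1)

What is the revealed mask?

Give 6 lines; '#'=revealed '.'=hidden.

Answer: ##....
##..#.
.#....
......
......
......

Derivation:
Click 1 (1,4) count=1: revealed 1 new [(1,4)] -> total=1
Click 2 (0,0) count=0: revealed 4 new [(0,0) (0,1) (1,0) (1,1)] -> total=5
Click 3 (2,1) count=2: revealed 1 new [(2,1)] -> total=6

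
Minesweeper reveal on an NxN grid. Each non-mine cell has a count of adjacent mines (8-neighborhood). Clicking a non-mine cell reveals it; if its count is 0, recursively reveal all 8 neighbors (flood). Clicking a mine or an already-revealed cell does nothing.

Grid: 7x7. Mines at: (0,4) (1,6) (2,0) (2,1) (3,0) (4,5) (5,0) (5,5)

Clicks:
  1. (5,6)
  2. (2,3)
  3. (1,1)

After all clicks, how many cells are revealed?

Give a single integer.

Answer: 27

Derivation:
Click 1 (5,6) count=2: revealed 1 new [(5,6)] -> total=1
Click 2 (2,3) count=0: revealed 25 new [(1,2) (1,3) (1,4) (1,5) (2,2) (2,3) (2,4) (2,5) (3,1) (3,2) (3,3) (3,4) (3,5) (4,1) (4,2) (4,3) (4,4) (5,1) (5,2) (5,3) (5,4) (6,1) (6,2) (6,3) (6,4)] -> total=26
Click 3 (1,1) count=2: revealed 1 new [(1,1)] -> total=27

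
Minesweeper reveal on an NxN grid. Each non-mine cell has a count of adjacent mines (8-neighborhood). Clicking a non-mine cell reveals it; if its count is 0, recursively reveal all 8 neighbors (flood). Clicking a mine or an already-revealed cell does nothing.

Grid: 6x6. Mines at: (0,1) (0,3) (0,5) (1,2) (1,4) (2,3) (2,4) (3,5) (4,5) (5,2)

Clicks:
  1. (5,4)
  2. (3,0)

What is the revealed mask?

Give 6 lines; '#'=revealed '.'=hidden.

Answer: ......
##....
###...
###...
###...
##..#.

Derivation:
Click 1 (5,4) count=1: revealed 1 new [(5,4)] -> total=1
Click 2 (3,0) count=0: revealed 13 new [(1,0) (1,1) (2,0) (2,1) (2,2) (3,0) (3,1) (3,2) (4,0) (4,1) (4,2) (5,0) (5,1)] -> total=14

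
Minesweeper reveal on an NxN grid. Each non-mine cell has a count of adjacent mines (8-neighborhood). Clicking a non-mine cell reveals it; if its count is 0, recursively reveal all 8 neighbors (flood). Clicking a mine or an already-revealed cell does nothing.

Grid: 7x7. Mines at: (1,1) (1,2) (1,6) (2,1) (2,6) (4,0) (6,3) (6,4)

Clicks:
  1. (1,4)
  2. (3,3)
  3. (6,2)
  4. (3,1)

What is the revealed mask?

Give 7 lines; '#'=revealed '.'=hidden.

Answer: ...###.
...###.
..####.
.######
.######
.######
..#..##

Derivation:
Click 1 (1,4) count=0: revealed 30 new [(0,3) (0,4) (0,5) (1,3) (1,4) (1,5) (2,2) (2,3) (2,4) (2,5) (3,1) (3,2) (3,3) (3,4) (3,5) (3,6) (4,1) (4,2) (4,3) (4,4) (4,5) (4,6) (5,1) (5,2) (5,3) (5,4) (5,5) (5,6) (6,5) (6,6)] -> total=30
Click 2 (3,3) count=0: revealed 0 new [(none)] -> total=30
Click 3 (6,2) count=1: revealed 1 new [(6,2)] -> total=31
Click 4 (3,1) count=2: revealed 0 new [(none)] -> total=31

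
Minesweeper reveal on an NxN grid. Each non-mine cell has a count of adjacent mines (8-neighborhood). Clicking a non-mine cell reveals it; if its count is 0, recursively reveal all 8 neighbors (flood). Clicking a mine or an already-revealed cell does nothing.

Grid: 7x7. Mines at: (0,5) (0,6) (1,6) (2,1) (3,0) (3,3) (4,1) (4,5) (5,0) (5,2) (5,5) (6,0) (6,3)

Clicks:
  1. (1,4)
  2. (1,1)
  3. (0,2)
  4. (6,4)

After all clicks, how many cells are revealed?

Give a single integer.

Answer: 14

Derivation:
Click 1 (1,4) count=1: revealed 1 new [(1,4)] -> total=1
Click 2 (1,1) count=1: revealed 1 new [(1,1)] -> total=2
Click 3 (0,2) count=0: revealed 11 new [(0,0) (0,1) (0,2) (0,3) (0,4) (1,0) (1,2) (1,3) (2,2) (2,3) (2,4)] -> total=13
Click 4 (6,4) count=2: revealed 1 new [(6,4)] -> total=14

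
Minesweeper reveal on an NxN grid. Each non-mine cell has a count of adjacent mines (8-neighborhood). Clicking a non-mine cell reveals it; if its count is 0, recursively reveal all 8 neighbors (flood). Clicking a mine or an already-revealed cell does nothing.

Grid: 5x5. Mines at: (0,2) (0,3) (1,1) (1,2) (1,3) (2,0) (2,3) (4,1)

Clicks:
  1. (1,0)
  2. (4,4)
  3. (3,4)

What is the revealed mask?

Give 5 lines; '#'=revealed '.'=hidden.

Click 1 (1,0) count=2: revealed 1 new [(1,0)] -> total=1
Click 2 (4,4) count=0: revealed 6 new [(3,2) (3,3) (3,4) (4,2) (4,3) (4,4)] -> total=7
Click 3 (3,4) count=1: revealed 0 new [(none)] -> total=7

Answer: .....
#....
.....
..###
..###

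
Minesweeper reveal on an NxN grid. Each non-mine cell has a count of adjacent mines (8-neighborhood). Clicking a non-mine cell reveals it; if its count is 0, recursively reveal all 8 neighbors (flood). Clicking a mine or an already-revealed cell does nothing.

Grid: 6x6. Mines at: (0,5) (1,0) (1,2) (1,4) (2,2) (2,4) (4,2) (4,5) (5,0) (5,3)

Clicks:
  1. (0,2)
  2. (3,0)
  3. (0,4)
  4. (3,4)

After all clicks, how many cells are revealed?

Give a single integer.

Click 1 (0,2) count=1: revealed 1 new [(0,2)] -> total=1
Click 2 (3,0) count=0: revealed 6 new [(2,0) (2,1) (3,0) (3,1) (4,0) (4,1)] -> total=7
Click 3 (0,4) count=2: revealed 1 new [(0,4)] -> total=8
Click 4 (3,4) count=2: revealed 1 new [(3,4)] -> total=9

Answer: 9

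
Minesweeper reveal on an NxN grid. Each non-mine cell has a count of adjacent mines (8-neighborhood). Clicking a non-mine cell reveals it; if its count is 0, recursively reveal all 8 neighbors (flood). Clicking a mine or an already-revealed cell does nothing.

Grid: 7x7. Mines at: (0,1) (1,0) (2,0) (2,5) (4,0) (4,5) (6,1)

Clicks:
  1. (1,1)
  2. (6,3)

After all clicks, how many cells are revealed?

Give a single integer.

Answer: 34

Derivation:
Click 1 (1,1) count=3: revealed 1 new [(1,1)] -> total=1
Click 2 (6,3) count=0: revealed 33 new [(0,2) (0,3) (0,4) (0,5) (0,6) (1,2) (1,3) (1,4) (1,5) (1,6) (2,1) (2,2) (2,3) (2,4) (3,1) (3,2) (3,3) (3,4) (4,1) (4,2) (4,3) (4,4) (5,1) (5,2) (5,3) (5,4) (5,5) (5,6) (6,2) (6,3) (6,4) (6,5) (6,6)] -> total=34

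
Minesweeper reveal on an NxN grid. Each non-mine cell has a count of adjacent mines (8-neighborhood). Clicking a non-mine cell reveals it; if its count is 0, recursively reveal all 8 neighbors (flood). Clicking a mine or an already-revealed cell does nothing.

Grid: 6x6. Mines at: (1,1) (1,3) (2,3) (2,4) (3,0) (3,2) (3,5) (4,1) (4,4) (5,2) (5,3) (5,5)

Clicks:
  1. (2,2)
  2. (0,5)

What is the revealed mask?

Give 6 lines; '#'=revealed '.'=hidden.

Click 1 (2,2) count=4: revealed 1 new [(2,2)] -> total=1
Click 2 (0,5) count=0: revealed 4 new [(0,4) (0,5) (1,4) (1,5)] -> total=5

Answer: ....##
....##
..#...
......
......
......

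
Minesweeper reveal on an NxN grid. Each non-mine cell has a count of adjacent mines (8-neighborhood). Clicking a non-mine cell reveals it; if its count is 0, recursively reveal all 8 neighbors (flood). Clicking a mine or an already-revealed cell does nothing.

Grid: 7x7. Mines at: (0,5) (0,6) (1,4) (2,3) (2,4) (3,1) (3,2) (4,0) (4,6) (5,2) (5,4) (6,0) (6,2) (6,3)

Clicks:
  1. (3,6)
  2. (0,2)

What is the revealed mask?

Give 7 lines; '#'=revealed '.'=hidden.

Answer: ####...
####...
###....
......#
.......
.......
.......

Derivation:
Click 1 (3,6) count=1: revealed 1 new [(3,6)] -> total=1
Click 2 (0,2) count=0: revealed 11 new [(0,0) (0,1) (0,2) (0,3) (1,0) (1,1) (1,2) (1,3) (2,0) (2,1) (2,2)] -> total=12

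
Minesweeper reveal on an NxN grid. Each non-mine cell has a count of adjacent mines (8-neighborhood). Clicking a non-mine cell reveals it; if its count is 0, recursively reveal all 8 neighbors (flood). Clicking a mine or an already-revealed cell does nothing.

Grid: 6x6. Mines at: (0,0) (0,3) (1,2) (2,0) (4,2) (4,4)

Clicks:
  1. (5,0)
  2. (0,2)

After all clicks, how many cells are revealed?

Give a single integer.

Click 1 (5,0) count=0: revealed 6 new [(3,0) (3,1) (4,0) (4,1) (5,0) (5,1)] -> total=6
Click 2 (0,2) count=2: revealed 1 new [(0,2)] -> total=7

Answer: 7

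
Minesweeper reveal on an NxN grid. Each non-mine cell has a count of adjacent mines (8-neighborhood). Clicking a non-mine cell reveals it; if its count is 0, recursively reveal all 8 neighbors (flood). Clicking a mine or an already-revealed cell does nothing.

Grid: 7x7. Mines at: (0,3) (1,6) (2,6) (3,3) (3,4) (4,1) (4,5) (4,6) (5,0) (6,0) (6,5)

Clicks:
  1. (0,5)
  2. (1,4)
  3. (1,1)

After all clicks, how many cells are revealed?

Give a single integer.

Click 1 (0,5) count=1: revealed 1 new [(0,5)] -> total=1
Click 2 (1,4) count=1: revealed 1 new [(1,4)] -> total=2
Click 3 (1,1) count=0: revealed 12 new [(0,0) (0,1) (0,2) (1,0) (1,1) (1,2) (2,0) (2,1) (2,2) (3,0) (3,1) (3,2)] -> total=14

Answer: 14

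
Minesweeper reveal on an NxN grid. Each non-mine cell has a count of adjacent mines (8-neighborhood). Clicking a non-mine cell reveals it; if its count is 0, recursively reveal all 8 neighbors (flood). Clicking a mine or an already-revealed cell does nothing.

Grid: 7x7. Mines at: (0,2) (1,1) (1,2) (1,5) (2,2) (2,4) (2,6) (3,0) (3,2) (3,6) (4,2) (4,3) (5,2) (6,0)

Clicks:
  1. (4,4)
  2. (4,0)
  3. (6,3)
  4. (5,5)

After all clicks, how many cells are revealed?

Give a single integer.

Click 1 (4,4) count=1: revealed 1 new [(4,4)] -> total=1
Click 2 (4,0) count=1: revealed 1 new [(4,0)] -> total=2
Click 3 (6,3) count=1: revealed 1 new [(6,3)] -> total=3
Click 4 (5,5) count=0: revealed 9 new [(4,5) (4,6) (5,3) (5,4) (5,5) (5,6) (6,4) (6,5) (6,6)] -> total=12

Answer: 12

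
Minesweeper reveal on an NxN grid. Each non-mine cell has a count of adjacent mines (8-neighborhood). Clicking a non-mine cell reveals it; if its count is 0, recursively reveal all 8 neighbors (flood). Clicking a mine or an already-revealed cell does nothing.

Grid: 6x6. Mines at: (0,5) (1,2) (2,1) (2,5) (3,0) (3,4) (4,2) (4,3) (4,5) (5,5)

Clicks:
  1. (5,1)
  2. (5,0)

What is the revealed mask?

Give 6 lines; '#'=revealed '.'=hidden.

Answer: ......
......
......
......
##....
##....

Derivation:
Click 1 (5,1) count=1: revealed 1 new [(5,1)] -> total=1
Click 2 (5,0) count=0: revealed 3 new [(4,0) (4,1) (5,0)] -> total=4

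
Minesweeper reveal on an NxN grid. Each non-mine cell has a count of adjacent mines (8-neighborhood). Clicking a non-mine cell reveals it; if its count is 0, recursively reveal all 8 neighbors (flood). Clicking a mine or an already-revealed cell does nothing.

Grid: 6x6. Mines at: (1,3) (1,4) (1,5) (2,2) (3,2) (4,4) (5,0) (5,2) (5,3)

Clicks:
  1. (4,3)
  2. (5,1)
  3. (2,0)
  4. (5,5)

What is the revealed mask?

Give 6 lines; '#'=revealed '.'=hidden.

Click 1 (4,3) count=4: revealed 1 new [(4,3)] -> total=1
Click 2 (5,1) count=2: revealed 1 new [(5,1)] -> total=2
Click 3 (2,0) count=0: revealed 12 new [(0,0) (0,1) (0,2) (1,0) (1,1) (1,2) (2,0) (2,1) (3,0) (3,1) (4,0) (4,1)] -> total=14
Click 4 (5,5) count=1: revealed 1 new [(5,5)] -> total=15

Answer: ###...
###...
##....
##....
##.#..
.#...#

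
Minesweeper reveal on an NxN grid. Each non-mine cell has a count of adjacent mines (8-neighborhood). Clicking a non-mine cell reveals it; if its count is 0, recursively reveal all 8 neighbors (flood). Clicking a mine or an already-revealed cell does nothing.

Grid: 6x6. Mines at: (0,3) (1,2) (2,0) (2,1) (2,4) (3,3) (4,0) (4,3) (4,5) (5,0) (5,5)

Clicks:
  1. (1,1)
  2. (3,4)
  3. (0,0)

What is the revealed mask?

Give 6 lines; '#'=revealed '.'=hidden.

Answer: ##....
##....
......
....#.
......
......

Derivation:
Click 1 (1,1) count=3: revealed 1 new [(1,1)] -> total=1
Click 2 (3,4) count=4: revealed 1 new [(3,4)] -> total=2
Click 3 (0,0) count=0: revealed 3 new [(0,0) (0,1) (1,0)] -> total=5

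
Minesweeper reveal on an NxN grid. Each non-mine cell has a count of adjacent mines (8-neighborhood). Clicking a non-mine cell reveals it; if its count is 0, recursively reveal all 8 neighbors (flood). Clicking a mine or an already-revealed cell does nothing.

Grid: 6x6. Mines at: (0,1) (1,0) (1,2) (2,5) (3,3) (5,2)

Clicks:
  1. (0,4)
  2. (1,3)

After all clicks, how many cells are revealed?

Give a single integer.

Answer: 6

Derivation:
Click 1 (0,4) count=0: revealed 6 new [(0,3) (0,4) (0,5) (1,3) (1,4) (1,5)] -> total=6
Click 2 (1,3) count=1: revealed 0 new [(none)] -> total=6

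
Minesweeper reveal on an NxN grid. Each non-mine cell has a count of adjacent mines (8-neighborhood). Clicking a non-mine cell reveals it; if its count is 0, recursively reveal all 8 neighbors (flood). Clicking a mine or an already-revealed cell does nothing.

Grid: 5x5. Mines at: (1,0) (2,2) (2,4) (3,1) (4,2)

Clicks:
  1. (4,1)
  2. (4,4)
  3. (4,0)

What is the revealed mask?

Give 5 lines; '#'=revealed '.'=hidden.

Answer: .....
.....
.....
...##
##.##

Derivation:
Click 1 (4,1) count=2: revealed 1 new [(4,1)] -> total=1
Click 2 (4,4) count=0: revealed 4 new [(3,3) (3,4) (4,3) (4,4)] -> total=5
Click 3 (4,0) count=1: revealed 1 new [(4,0)] -> total=6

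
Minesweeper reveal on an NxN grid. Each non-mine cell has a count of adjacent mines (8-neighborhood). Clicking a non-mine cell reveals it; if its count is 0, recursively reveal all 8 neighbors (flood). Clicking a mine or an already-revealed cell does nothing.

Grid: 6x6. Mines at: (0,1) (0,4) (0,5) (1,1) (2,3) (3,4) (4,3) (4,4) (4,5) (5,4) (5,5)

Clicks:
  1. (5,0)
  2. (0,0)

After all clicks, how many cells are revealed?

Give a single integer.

Click 1 (5,0) count=0: revealed 12 new [(2,0) (2,1) (2,2) (3,0) (3,1) (3,2) (4,0) (4,1) (4,2) (5,0) (5,1) (5,2)] -> total=12
Click 2 (0,0) count=2: revealed 1 new [(0,0)] -> total=13

Answer: 13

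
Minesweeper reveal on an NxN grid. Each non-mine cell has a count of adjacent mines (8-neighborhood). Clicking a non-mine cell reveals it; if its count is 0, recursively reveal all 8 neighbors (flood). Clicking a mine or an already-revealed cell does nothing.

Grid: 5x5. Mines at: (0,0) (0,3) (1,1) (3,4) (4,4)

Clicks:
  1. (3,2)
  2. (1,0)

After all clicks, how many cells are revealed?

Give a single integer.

Click 1 (3,2) count=0: revealed 12 new [(2,0) (2,1) (2,2) (2,3) (3,0) (3,1) (3,2) (3,3) (4,0) (4,1) (4,2) (4,3)] -> total=12
Click 2 (1,0) count=2: revealed 1 new [(1,0)] -> total=13

Answer: 13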